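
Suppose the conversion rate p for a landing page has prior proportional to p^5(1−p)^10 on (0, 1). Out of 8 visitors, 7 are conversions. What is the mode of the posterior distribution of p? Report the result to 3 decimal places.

The prior density ∝ p^5(1−p)^10 is the kernel of Beta(6, 11).
Data: 7 successes in 8 trials. The binomial likelihood contributes p^7(1−p)^1, so the posterior is Beta(6+7, 11+1) = Beta(13, 12).
For Beta(a, b) with a, b > 1 the mode is (a−1)/(a+b−2) = 12/23 ≈ 0.522.

p̂_MAP = 0.522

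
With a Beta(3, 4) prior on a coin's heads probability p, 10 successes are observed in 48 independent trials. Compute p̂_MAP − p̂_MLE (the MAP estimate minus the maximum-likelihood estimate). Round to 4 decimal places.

Posterior is Beta(13, 42); MAP = (13−1)/(55−2) = 12/53 ≈ 0.22642.
MLE ignores the prior: p̂_MLE = k/n = 10/48 ≈ 0.20833.
Difference = 12/53 − 10/48 = 23/1272 ≈ 0.0181.

MAP − MLE = 0.0181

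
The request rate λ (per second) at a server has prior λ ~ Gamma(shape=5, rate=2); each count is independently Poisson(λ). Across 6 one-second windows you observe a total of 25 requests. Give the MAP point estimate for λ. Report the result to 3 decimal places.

λ̂_MAP = 3.625

Σxᵢ = 25, n = 6.
Posterior ∝ λ^4e^(−2λ) · λ^25e^(−6λ) = λ^29e^(−8λ), i.e. Gamma(shape=30, rate=8).
The mode of a Gamma(a, b) with a ≥ 1 (shape–rate) is (a−1)/b = 29/8 ≈ 3.625.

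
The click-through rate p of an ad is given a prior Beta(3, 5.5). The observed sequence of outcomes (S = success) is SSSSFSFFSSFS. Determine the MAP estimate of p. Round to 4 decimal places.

Prior: Beta(3, 5.5).
Data: 8 successes in 12 trials (from the sequence). The binomial likelihood contributes p^8(1−p)^4, so the posterior is Beta(3+8, 5.5+4) = Beta(11, 9.5).
For Beta(a, b) with a, b > 1 the mode is (a−1)/(a+b−2) = 10/18.5 ≈ 0.5405.

p̂_MAP = 0.5405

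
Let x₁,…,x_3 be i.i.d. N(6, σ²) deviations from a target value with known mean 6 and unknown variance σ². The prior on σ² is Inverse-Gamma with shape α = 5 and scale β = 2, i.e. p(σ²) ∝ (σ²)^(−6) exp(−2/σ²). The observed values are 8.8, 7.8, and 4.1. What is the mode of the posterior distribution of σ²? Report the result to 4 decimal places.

σ̂²_MAP = 1.2460

Sum of squared deviations about the known mean: SS = (8.8−6)² + (7.8−6)² + (4.1−6)² = 14.69.
The Normal likelihood contributes (σ²)^(−n/2) exp(−SS/(2σ²)), so the posterior is Inverse-Gamma(α + n/2, β + SS/2) = Inverse-Gamma(6.5, 9.345).
The mode of Inverse-Gamma(a, b) is b/(a+1) = 9.345/7.5 ≈ 1.2460.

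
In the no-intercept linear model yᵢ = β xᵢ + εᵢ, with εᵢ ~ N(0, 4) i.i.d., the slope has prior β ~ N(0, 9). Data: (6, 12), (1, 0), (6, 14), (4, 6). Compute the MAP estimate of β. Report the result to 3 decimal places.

log p(β | y) = −Σ(yᵢ − βxᵢ)²/(2·4) − β²/(2·9) + const.
Setting the derivative to zero: Σxᵢ(yᵢ − βxᵢ)/4 − β/9 = 0, so β = Σxᵢyᵢ / (Σxᵢ² + σ²/τ²).
Σxᵢyᵢ = 6·12 + 1·0 + 6·14 + 4·6 = 180; Σxᵢ² = 89; σ²/τ² = 4/9.
β̂_MAP = 180 / (89 + 4/9) = 180/(805/9) = 324/161 ≈ 2.012.

β̂_MAP = 2.012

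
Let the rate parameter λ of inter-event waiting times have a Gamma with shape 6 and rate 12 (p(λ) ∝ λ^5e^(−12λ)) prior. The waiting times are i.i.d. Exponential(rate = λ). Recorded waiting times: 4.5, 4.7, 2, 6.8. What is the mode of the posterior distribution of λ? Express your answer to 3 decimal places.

The Exponential(rate=λ) likelihood is ∝ λ^n e^(−λΣtᵢ). Here n = 4 and Σtᵢ = 4.5 + 4.7 + 2 + 6.8 = 18.
Posterior ∝ λ^5e^(−12λ) · λ^4e^(−18λ) = λ^9e^(−30λ), i.e. Gamma(10, 30).
Mode = (a−1)/b = 9/30 ≈ 0.300.

λ̂_MAP = 0.300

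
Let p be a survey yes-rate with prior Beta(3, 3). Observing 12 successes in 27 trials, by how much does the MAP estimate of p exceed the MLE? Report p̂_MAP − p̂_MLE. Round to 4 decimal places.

MAP − MLE = 0.0072

Posterior is Beta(15, 18); MAP = (15−1)/(33−2) = 14/31 ≈ 0.45161.
MLE ignores the prior: p̂_MLE = k/n = 12/27 ≈ 0.44444.
Difference = 14/31 − 12/27 = 2/279 ≈ 0.0072.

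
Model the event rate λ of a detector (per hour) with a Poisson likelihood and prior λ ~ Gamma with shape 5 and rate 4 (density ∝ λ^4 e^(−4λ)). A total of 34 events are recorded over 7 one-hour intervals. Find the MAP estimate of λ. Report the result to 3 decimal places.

Σxᵢ = 34, n = 7.
Posterior ∝ λ^4e^(−4λ) · λ^34e^(−7λ) = λ^38e^(−11λ), i.e. Gamma(shape=39, rate=11).
The mode of a Gamma(a, b) with a ≥ 1 (shape–rate) is (a−1)/b = 38/11 ≈ 3.455.

λ̂_MAP = 3.455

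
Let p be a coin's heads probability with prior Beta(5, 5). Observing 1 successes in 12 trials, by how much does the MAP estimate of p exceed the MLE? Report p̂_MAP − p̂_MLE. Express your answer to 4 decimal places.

MAP − MLE = 0.1667

Posterior is Beta(6, 16); MAP = (6−1)/(22−2) = 5/20 ≈ 0.25000.
MLE ignores the prior: p̂_MLE = k/n = 1/12 ≈ 0.08333.
Difference = 5/20 − 1/12 = 1/6 ≈ 0.1667.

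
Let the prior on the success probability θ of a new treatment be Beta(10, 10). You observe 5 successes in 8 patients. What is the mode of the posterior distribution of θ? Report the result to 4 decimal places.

θ̂_MAP = 0.5385

Prior: Beta(10, 10).
Data: 5 successes in 8 trials. The binomial likelihood contributes θ^5(1−θ)^3, so the posterior is Beta(10+5, 10+3) = Beta(15, 13).
For Beta(a, b) with a, b > 1 the mode is (a−1)/(a+b−2) = 14/26 ≈ 0.5385.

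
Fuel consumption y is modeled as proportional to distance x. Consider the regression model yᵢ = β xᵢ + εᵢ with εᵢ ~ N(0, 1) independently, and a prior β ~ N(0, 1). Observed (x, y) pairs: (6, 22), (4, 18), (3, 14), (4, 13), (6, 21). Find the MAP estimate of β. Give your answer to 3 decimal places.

β̂_MAP = 3.719

log p(β | y) = −Σ(yᵢ − βxᵢ)²/(2·1) − β²/(2·1) + const.
Setting the derivative to zero: Σxᵢ(yᵢ − βxᵢ)/1 − β/1 = 0, so β = Σxᵢyᵢ / (Σxᵢ² + σ²/τ²).
Σxᵢyᵢ = 6·22 + 4·18 + 3·14 + 4·13 + 6·21 = 424; Σxᵢ² = 113; σ²/τ² = 1.
β̂_MAP = 424 / (113 + 1) = 424/114 ≈ 3.719.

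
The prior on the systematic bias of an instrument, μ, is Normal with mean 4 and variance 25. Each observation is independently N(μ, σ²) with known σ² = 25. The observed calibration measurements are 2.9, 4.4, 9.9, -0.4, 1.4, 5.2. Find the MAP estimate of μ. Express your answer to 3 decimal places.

μ̂_MAP = 3.914

n = 6; x̄ = (2.9 + 4.4 + 9.9 + (-0.4) + 1.4 + 5.2)/6 = 23.4/6 = 3.9.
For a Normal prior and Normal likelihood with known variance, the posterior is Normal; its mode equals its mean, the precision-weighted average.
Prior precision 1/σ₀² = 1/25 = 0.04; data precision n/σ² = 6/25 = 0.24.
μ̂ = (0.04·4 + 0.24·3.9) / (0.04 + 0.24) = 1.096/0.28 = 137/35 ≈ 3.914.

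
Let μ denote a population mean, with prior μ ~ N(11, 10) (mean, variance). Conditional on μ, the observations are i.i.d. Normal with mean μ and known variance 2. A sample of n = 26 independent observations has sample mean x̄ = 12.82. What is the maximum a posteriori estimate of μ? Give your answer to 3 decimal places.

μ̂_MAP = 12.806

n = 26, x̄ = 12.82.
For a Normal prior and Normal likelihood with known variance, the posterior is Normal; its mode equals its mean, the precision-weighted average.
Prior precision 1/σ₀² = 1/10 = 0.1; data precision n/σ² = 26/2 = 13.
μ̂ = (0.1·11 + 13·12.82) / (0.1 + 13) = 167.76/13.1 = 8388/655 ≈ 12.806.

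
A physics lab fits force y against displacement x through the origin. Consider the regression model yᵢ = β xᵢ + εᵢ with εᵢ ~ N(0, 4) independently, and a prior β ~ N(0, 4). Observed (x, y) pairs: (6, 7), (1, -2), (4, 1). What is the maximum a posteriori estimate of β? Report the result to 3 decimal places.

β̂_MAP = 0.815

log p(β | y) = −Σ(yᵢ − βxᵢ)²/(2·4) − β²/(2·4) + const.
Setting the derivative to zero: Σxᵢ(yᵢ − βxᵢ)/4 − β/4 = 0, so β = Σxᵢyᵢ / (Σxᵢ² + σ²/τ²).
Σxᵢyᵢ = 6·7 + 1·(-2) + 4·1 = 44; Σxᵢ² = 53; σ²/τ² = 1.
β̂_MAP = 44 / (53 + 1) = 44/54 ≈ 0.815.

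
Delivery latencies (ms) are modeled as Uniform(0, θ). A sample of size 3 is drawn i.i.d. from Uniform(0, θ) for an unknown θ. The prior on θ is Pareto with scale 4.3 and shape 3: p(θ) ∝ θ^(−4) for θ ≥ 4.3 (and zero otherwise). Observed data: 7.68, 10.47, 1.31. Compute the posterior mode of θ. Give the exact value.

The Uniform(0, θ) likelihood is θ^(−n) for θ ≥ max(xᵢ), zero otherwise. Here max(xᵢ) = 10.47.
Posterior ∝ θ^(−4) · θ^(−3) = θ^(−7) on θ ≥ max(4.3, 10.47) = 10.47.
This density is strictly decreasing in θ, so the posterior mode lies at the lower boundary of the support.

θ̂_MAP = 10.47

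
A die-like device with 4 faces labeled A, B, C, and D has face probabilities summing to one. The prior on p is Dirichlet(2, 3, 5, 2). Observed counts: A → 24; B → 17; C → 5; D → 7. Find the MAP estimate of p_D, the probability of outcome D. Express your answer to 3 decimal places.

MAP estimate of p_D = 0.131

The posterior is Dirichlet(αᵢ + nᵢ) = Dirichlet(26, 20, 10, 9).
For a Dirichlet(a₁,…,a_K) with all aᵢ > 1, the mode has j-th component (aⱼ − 1)/(Σaᵢ − K).
Here Σaᵢ = 65 and K = 4, so p_D = (9 − 1)/(65 − 4) = 8/61 ≈ 0.131.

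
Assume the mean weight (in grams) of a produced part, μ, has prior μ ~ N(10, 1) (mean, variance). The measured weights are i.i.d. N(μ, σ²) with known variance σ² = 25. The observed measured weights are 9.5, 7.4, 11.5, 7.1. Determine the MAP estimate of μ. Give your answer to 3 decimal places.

n = 4; x̄ = (9.5 + 7.4 + 11.5 + 7.1)/4 = 35.5/4 = 8.875.
For a Normal prior and Normal likelihood with known variance, the posterior is Normal; its mode equals its mean, the precision-weighted average.
Prior precision 1/σ₀² = 1/1 = 1; data precision n/σ² = 4/25 = 0.16.
μ̂ = (1·10 + 0.16·8.875) / (1 + 0.16) = 11.42/1.16 = 571/58 ≈ 9.845.

μ̂_MAP = 9.845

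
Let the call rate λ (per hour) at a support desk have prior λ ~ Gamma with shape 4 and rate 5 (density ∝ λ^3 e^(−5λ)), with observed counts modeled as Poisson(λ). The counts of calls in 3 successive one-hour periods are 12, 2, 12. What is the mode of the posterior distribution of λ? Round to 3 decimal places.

λ̂_MAP = 3.625

Σxᵢ = 12+2+12 = 26, with n = 3.
Posterior ∝ λ^3e^(−5λ) · λ^26e^(−3λ) = λ^29e^(−8λ), i.e. Gamma(shape=30, rate=8).
The mode of a Gamma(a, b) with a ≥ 1 (shape–rate) is (a−1)/b = 29/8 ≈ 3.625.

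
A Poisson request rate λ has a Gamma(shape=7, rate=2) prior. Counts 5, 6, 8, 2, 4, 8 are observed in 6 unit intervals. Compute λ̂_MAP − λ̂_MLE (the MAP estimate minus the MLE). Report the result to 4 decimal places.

MAP − MLE = -0.6250

Σxᵢ = 33. Posterior is Gamma(40, 8); MAP = (40−1)/8 = 39/8 ≈ 4.87500.
MLE = x̄ = 33/6 ≈ 5.50000.
Difference = 39/8 − 33/6 = -5/8 ≈ -0.6250.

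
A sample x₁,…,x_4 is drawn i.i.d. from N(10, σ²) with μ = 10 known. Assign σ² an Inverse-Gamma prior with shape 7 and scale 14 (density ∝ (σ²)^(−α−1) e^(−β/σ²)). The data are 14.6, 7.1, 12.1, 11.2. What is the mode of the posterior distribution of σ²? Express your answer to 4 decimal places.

σ̂²_MAP = 3.1710

Sum of squared deviations about the known mean: SS = (14.6−10)² + (7.1−10)² + (12.1−10)² + (11.2−10)² = 35.42.
The Normal likelihood contributes (σ²)^(−n/2) exp(−SS/(2σ²)), so the posterior is Inverse-Gamma(α + n/2, β + SS/2) = Inverse-Gamma(9, 31.71).
The mode of Inverse-Gamma(a, b) is b/(a+1) = 31.71/10 ≈ 3.1710.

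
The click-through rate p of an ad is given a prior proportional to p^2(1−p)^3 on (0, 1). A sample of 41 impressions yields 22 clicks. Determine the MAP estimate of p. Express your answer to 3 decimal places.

p̂_MAP = 0.522

The prior density ∝ p^2(1−p)^3 is the kernel of Beta(3, 4).
Data: 22 successes in 41 trials. The binomial likelihood contributes p^22(1−p)^19, so the posterior is Beta(3+22, 4+19) = Beta(25, 23).
For Beta(a, b) with a, b > 1 the mode is (a−1)/(a+b−2) = 24/46 ≈ 0.522.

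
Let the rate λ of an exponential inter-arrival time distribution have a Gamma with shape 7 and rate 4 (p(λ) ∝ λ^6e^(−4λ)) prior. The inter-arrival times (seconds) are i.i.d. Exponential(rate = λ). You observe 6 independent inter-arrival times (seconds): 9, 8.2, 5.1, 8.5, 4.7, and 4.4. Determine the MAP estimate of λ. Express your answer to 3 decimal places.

The Exponential(rate=λ) likelihood is ∝ λ^n e^(−λΣtᵢ). Here n = 6 and Σtᵢ = 9 + 8.2 + 5.1 + 8.5 + 4.7 + 4.4 = 39.9.
Posterior ∝ λ^6e^(−4λ) · λ^6e^(−39.9λ) = λ^12e^(−43.9λ), i.e. Gamma(13, 43.9).
Mode = (a−1)/b = 12/43.9 ≈ 0.273.

λ̂_MAP = 0.273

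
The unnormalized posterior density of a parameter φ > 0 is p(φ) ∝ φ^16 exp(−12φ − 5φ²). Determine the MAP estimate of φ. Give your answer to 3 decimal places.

ℓ'(φ) = 16/φ − 12 − 10φ. Setting this to zero and multiplying by φ: 10φ² + 12φ − 16 = 0.
φ = (−12 + √(12² + 4·10·16)) / (2·10) = (−12 + √784) / 20 = (−12 + 28)/20 = 4/5.
ℓ''(φ) = −16/φ² − 10 < 0, confirming a maximum.

φ̂_MAP = 0.800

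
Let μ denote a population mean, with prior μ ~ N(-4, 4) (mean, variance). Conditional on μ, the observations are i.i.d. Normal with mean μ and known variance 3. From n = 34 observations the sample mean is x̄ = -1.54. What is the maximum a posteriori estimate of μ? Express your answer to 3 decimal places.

n = 34, x̄ = -1.54.
For a Normal prior and Normal likelihood with known variance, the posterior is Normal; its mode equals its mean, the precision-weighted average.
Prior precision 1/σ₀² = 1/4 = 0.25; data precision n/σ² = 34/3.
μ̂ = (0.25·(-4) + (34/3)·(-1.54)) / (0.25 + 34/3) = (-1384/75)/(139/12) = -5536/3475 ≈ -1.593.

μ̂_MAP = -1.593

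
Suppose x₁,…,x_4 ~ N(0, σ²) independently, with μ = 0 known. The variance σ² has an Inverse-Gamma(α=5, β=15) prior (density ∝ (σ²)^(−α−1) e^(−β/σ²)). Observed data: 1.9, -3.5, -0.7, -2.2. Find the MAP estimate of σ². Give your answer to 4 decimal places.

σ̂²_MAP = 3.1994

Sum of squared deviations about the known mean: SS = (1.9−0)² + (-3.5−0)² + (-0.7−0)² + (-2.2−0)² = 21.19.
The Normal likelihood contributes (σ²)^(−n/2) exp(−SS/(2σ²)), so the posterior is Inverse-Gamma(α + n/2, β + SS/2) = Inverse-Gamma(7, 25.595).
The mode of Inverse-Gamma(a, b) is b/(a+1) = 25.595/8 ≈ 3.1994.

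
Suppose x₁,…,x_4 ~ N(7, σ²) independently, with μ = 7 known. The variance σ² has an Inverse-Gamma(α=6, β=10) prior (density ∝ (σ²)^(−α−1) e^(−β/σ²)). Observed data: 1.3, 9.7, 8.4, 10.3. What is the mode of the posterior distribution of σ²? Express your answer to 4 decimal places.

Sum of squared deviations about the known mean: SS = (1.3−7)² + (9.7−7)² + (8.4−7)² + (10.3−7)² = 52.63.
The Normal likelihood contributes (σ²)^(−n/2) exp(−SS/(2σ²)), so the posterior is Inverse-Gamma(α + n/2, β + SS/2) = Inverse-Gamma(8, 36.315).
The mode of Inverse-Gamma(a, b) is b/(a+1) = 36.315/9 ≈ 4.0350.

σ̂²_MAP = 4.0350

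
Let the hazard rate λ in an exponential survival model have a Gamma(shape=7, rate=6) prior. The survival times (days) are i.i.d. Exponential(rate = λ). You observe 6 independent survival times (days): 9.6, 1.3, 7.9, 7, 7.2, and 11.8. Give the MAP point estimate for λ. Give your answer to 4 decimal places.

The Exponential(rate=λ) likelihood is ∝ λ^n e^(−λΣtᵢ). Here n = 6 and Σtᵢ = 9.6 + 1.3 + 7.9 + 7 + 7.2 + 11.8 = 44.8.
Posterior ∝ λ^6e^(−6λ) · λ^6e^(−44.8λ) = λ^12e^(−50.8λ), i.e. Gamma(13, 50.8).
Mode = (a−1)/b = 12/50.8 ≈ 0.2362.

λ̂_MAP = 0.2362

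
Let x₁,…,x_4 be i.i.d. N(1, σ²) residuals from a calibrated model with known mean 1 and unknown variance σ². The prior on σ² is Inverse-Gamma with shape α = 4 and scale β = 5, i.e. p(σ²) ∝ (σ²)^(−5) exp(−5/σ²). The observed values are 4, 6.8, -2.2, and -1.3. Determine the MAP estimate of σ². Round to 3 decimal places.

σ̂²_MAP = 4.869

Sum of squared deviations about the known mean: SS = (4−1)² + (6.8−1)² + (-2.2−1)² + (-1.3−1)² = 58.17.
The Normal likelihood contributes (σ²)^(−n/2) exp(−SS/(2σ²)), so the posterior is Inverse-Gamma(α + n/2, β + SS/2) = Inverse-Gamma(6, 34.085).
The mode of Inverse-Gamma(a, b) is b/(a+1) = 34.085/7 ≈ 4.869.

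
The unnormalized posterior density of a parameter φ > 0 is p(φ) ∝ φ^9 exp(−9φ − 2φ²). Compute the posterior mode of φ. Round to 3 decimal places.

ℓ'(φ) = 9/φ − 9 − 4φ. Setting this to zero and multiplying by φ: 4φ² + 9φ − 9 = 0.
φ = (−9 + √(9² + 4·4·9)) / (2·4) = (−9 + √225) / 8 = (−9 + 15)/8 = 3/4.
ℓ''(φ) = −9/φ² − 4 < 0, confirming a maximum.

φ̂_MAP = 0.750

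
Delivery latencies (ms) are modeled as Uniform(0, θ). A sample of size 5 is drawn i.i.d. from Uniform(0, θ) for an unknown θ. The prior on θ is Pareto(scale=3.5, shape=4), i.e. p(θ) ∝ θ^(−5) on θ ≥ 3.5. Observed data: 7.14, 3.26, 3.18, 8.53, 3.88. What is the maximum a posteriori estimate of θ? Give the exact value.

The Uniform(0, θ) likelihood is θ^(−n) for θ ≥ max(xᵢ), zero otherwise. Here max(xᵢ) = 8.53.
Posterior ∝ θ^(−5) · θ^(−5) = θ^(−10) on θ ≥ max(3.5, 8.53) = 8.53.
This density is strictly decreasing in θ, so the posterior mode lies at the lower boundary of the support.

θ̂_MAP = 8.53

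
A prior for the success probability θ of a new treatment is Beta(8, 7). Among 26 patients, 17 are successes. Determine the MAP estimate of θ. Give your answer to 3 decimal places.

Prior: Beta(8, 7).
Data: 17 successes in 26 trials. The binomial likelihood contributes θ^17(1−θ)^9, so the posterior is Beta(8+17, 7+9) = Beta(25, 16).
For Beta(a, b) with a, b > 1 the mode is (a−1)/(a+b−2) = 24/39 ≈ 0.615.

θ̂_MAP = 0.615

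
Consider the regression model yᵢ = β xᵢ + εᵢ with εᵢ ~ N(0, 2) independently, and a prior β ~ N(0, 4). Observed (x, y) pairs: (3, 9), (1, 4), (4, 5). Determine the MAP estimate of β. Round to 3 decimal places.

log p(β | y) = −Σ(yᵢ − βxᵢ)²/(2·2) − β²/(2·4) + const.
Setting the derivative to zero: Σxᵢ(yᵢ − βxᵢ)/2 − β/4 = 0, so β = Σxᵢyᵢ / (Σxᵢ² + σ²/τ²).
Σxᵢyᵢ = 3·9 + 1·4 + 4·5 = 51; Σxᵢ² = 26; σ²/τ² = 0.5.
β̂_MAP = 51 / (26 + 0.5) = 51/26.5 ≈ 1.925.

β̂_MAP = 1.925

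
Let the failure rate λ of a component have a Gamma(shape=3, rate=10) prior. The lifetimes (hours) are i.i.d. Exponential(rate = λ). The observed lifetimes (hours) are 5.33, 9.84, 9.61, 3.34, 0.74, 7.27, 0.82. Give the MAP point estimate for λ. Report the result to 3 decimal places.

The Exponential(rate=λ) likelihood is ∝ λ^n e^(−λΣtᵢ). Here n = 7 and Σtᵢ = 5.33 + 9.84 + 9.61 + 3.34 + 0.74 + 7.27 + 0.82 = 36.95.
Posterior ∝ λ^2e^(−10λ) · λ^7e^(−36.95λ) = λ^9e^(−46.95λ), i.e. Gamma(10, 46.95).
Mode = (a−1)/b = 9/46.95 ≈ 0.192.

λ̂_MAP = 0.192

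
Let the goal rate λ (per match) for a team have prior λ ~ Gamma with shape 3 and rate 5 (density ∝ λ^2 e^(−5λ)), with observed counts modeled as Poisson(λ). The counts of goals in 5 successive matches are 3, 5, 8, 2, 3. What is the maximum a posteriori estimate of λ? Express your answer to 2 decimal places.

λ̂_MAP = 2.30

Σxᵢ = 3+5+8+2+3 = 21, with n = 5.
Posterior ∝ λ^2e^(−5λ) · λ^21e^(−5λ) = λ^23e^(−10λ), i.e. Gamma(shape=24, rate=10).
The mode of a Gamma(a, b) with a ≥ 1 (shape–rate) is (a−1)/b = 23/10 ≈ 2.30.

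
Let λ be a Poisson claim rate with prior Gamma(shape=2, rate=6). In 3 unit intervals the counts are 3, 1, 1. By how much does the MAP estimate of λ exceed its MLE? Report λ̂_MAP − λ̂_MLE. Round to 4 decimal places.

MAP − MLE = -1.0000

Σxᵢ = 5. Posterior is Gamma(7, 9); MAP = (7−1)/9 = 6/9 ≈ 0.66667.
MLE = x̄ = 5/3 ≈ 1.66667.
Difference = 6/9 − 5/3 = -1 ≈ -1.0000.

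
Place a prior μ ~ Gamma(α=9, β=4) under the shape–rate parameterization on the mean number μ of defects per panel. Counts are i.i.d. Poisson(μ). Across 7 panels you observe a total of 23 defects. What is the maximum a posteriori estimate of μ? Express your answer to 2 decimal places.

μ̂_MAP = 2.82

Σxᵢ = 23, n = 7.
Posterior ∝ μ^8e^(−4μ) · μ^23e^(−7μ) = μ^31e^(−11μ), i.e. Gamma(shape=32, rate=11).
The mode of a Gamma(a, b) with a ≥ 1 (shape–rate) is (a−1)/b = 31/11 ≈ 2.82.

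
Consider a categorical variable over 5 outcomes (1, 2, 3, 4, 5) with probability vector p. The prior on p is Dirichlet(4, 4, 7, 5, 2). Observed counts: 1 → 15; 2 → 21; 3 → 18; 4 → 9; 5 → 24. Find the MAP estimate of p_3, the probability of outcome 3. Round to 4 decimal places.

The posterior is Dirichlet(αᵢ + nᵢ) = Dirichlet(19, 25, 25, 14, 26).
For a Dirichlet(a₁,…,a_K) with all aᵢ > 1, the mode has j-th component (aⱼ − 1)/(Σaᵢ − K).
Here Σaᵢ = 109 and K = 5, so p_3 = (25 − 1)/(109 − 5) = 24/104 ≈ 0.2308.

MAP estimate: 0.2308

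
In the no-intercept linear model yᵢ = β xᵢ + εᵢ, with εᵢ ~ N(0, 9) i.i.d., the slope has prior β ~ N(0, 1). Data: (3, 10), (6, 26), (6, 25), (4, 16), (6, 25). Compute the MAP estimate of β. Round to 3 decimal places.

log p(β | y) = −Σ(yᵢ − βxᵢ)²/(2·9) − β²/(2·1) + const.
Setting the derivative to zero: Σxᵢ(yᵢ − βxᵢ)/9 − β/1 = 0, so β = Σxᵢyᵢ / (Σxᵢ² + σ²/τ²).
Σxᵢyᵢ = 3·10 + 6·26 + 6·25 + 4·16 + 6·25 = 550; Σxᵢ² = 133; σ²/τ² = 9.
β̂_MAP = 550 / (133 + 9) = 550/142 ≈ 3.873.

β̂_MAP = 3.873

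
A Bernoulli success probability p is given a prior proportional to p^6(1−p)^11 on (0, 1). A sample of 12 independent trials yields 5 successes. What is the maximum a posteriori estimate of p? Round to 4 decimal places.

p̂_MAP = 0.3793

The prior density ∝ p^6(1−p)^11 is the kernel of Beta(7, 12).
Data: 5 successes in 12 trials. The binomial likelihood contributes p^5(1−p)^7, so the posterior is Beta(7+5, 12+7) = Beta(12, 19).
For Beta(a, b) with a, b > 1 the mode is (a−1)/(a+b−2) = 11/29 ≈ 0.3793.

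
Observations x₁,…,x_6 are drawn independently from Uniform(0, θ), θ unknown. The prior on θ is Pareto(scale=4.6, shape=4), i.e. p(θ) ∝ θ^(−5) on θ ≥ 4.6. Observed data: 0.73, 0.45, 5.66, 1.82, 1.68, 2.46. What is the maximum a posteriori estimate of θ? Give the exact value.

θ̂_MAP = 5.66

The Uniform(0, θ) likelihood is θ^(−n) for θ ≥ max(xᵢ), zero otherwise. Here max(xᵢ) = 5.66.
Posterior ∝ θ^(−5) · θ^(−6) = θ^(−11) on θ ≥ max(4.6, 5.66) = 5.66.
This density is strictly decreasing in θ, so the posterior mode lies at the lower boundary of the support.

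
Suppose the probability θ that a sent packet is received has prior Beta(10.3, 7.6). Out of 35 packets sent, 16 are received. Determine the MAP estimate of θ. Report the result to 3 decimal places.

Prior: Beta(10.3, 7.6).
Data: 16 successes in 35 trials. The binomial likelihood contributes θ^16(1−θ)^19, so the posterior is Beta(10.3+16, 7.6+19) = Beta(26.3, 26.6).
For Beta(a, b) with a, b > 1 the mode is (a−1)/(a+b−2) = 25.3/50.9 ≈ 0.497.

θ̂_MAP = 0.497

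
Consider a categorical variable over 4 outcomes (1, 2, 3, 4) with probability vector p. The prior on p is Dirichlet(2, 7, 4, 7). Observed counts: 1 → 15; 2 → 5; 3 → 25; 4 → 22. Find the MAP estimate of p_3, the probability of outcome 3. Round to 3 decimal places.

MAP estimate: 0.337

The posterior is Dirichlet(αᵢ + nᵢ) = Dirichlet(17, 12, 29, 29).
For a Dirichlet(a₁,…,a_K) with all aᵢ > 1, the mode has j-th component (aⱼ − 1)/(Σaᵢ − K).
Here Σaᵢ = 87 and K = 4, so p_3 = (29 − 1)/(87 − 4) = 28/83 ≈ 0.337.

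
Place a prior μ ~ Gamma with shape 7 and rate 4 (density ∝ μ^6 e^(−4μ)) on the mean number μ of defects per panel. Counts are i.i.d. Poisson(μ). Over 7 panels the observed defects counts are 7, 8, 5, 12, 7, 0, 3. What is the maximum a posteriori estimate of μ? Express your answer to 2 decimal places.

Σxᵢ = 7+8+5+12+7+0+3 = 42, with n = 7.
Posterior ∝ μ^6e^(−4μ) · μ^42e^(−7μ) = μ^48e^(−11μ), i.e. Gamma(shape=49, rate=11).
The mode of a Gamma(a, b) with a ≥ 1 (shape–rate) is (a−1)/b = 48/11 ≈ 4.36.

μ̂_MAP = 4.36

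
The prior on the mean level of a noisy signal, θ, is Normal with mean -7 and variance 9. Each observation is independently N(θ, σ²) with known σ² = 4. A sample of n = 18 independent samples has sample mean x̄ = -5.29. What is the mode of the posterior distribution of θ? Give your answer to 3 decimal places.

θ̂_MAP = -5.331

n = 18, x̄ = -5.29.
For a Normal prior and Normal likelihood with known variance, the posterior is Normal; its mode equals its mean, the precision-weighted average.
Prior precision 1/σ₀² = 1/9; data precision n/σ² = 18/4 = 4.5.
θ̂ = ((1/9)·(-7) + 4.5·(-5.29)) / (1/9 + 4.5) = (-44249/1800)/(83/18) = -44249/8300 ≈ -5.331.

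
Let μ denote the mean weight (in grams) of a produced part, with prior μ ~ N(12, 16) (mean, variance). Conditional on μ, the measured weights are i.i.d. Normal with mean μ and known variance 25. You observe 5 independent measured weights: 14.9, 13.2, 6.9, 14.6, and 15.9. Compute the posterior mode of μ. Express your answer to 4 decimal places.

μ̂_MAP = 12.8381

n = 5; x̄ = (14.9 + 13.2 + 6.9 + 14.6 + 15.9)/5 = 65.5/5 = 13.1.
For a Normal prior and Normal likelihood with known variance, the posterior is Normal; its mode equals its mean, the precision-weighted average.
Prior precision 1/σ₀² = 1/16 = 0.0625; data precision n/σ² = 5/25 = 0.2.
μ̂ = (0.0625·12 + 0.2·13.1) / (0.0625 + 0.2) = 3.37/0.2625 = 1348/105 ≈ 12.8381.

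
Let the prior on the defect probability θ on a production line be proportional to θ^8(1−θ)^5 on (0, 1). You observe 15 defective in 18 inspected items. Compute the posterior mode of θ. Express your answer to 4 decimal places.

θ̂_MAP = 0.7419

The prior density ∝ θ^8(1−θ)^5 is the kernel of Beta(9, 6).
Data: 15 successes in 18 trials. The binomial likelihood contributes θ^15(1−θ)^3, so the posterior is Beta(9+15, 6+3) = Beta(24, 9).
For Beta(a, b) with a, b > 1 the mode is (a−1)/(a+b−2) = 23/31 ≈ 0.7419.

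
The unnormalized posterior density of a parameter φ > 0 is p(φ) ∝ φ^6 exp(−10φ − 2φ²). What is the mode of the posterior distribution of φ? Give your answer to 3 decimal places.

φ̂_MAP = 0.500

ℓ'(φ) = 6/φ − 10 − 4φ. Setting this to zero and multiplying by φ: 4φ² + 10φ − 6 = 0.
φ = (−10 + √(10² + 4·4·6)) / (2·4) = (−10 + √196) / 8 = (−10 + 14)/8 = 1/2.
ℓ''(φ) = −6/φ² − 4 < 0, confirming a maximum.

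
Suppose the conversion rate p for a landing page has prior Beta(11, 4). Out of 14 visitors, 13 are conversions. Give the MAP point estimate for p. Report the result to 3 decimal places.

Prior: Beta(11, 4).
Data: 13 successes in 14 trials. The binomial likelihood contributes p^13(1−p)^1, so the posterior is Beta(11+13, 4+1) = Beta(24, 5).
For Beta(a, b) with a, b > 1 the mode is (a−1)/(a+b−2) = 23/27 ≈ 0.852.

p̂_MAP = 0.852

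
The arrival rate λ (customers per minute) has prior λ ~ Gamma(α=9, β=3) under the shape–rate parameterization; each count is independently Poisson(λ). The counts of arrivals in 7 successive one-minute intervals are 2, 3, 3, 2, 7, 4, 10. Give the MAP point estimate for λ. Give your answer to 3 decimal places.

λ̂_MAP = 3.900

Σxᵢ = 2+3+3+2+7+4+10 = 31, with n = 7.
Posterior ∝ λ^8e^(−3λ) · λ^31e^(−7λ) = λ^39e^(−10λ), i.e. Gamma(shape=40, rate=10).
The mode of a Gamma(a, b) with a ≥ 1 (shape–rate) is (a−1)/b = 39/10 ≈ 3.900.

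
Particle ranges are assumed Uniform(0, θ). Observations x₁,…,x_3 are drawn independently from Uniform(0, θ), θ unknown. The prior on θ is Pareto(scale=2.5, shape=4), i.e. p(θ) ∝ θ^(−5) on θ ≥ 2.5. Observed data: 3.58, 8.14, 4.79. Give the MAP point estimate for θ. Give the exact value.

The Uniform(0, θ) likelihood is θ^(−n) for θ ≥ max(xᵢ), zero otherwise. Here max(xᵢ) = 8.14.
Posterior ∝ θ^(−5) · θ^(−3) = θ^(−8) on θ ≥ max(2.5, 8.14) = 8.14.
This density is strictly decreasing in θ, so the posterior mode lies at the lower boundary of the support.

θ̂_MAP = 8.14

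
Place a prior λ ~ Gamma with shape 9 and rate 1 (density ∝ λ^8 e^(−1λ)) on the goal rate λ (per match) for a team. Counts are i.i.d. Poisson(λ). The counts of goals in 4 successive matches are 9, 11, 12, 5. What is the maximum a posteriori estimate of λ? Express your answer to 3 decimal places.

Σxᵢ = 9+11+12+5 = 37, with n = 4.
Posterior ∝ λ^8e^(−1λ) · λ^37e^(−4λ) = λ^45e^(−5λ), i.e. Gamma(shape=46, rate=5).
The mode of a Gamma(a, b) with a ≥ 1 (shape–rate) is (a−1)/b = 45/5 ≈ 9.000.

λ̂_MAP = 9.000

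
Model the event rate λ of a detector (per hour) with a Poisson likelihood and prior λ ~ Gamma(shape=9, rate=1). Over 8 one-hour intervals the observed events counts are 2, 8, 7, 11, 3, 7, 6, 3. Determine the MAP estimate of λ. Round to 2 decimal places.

λ̂_MAP = 6.11

Σxᵢ = 2+8+7+11+3+7+6+3 = 47, with n = 8.
Posterior ∝ λ^8e^(−1λ) · λ^47e^(−8λ) = λ^55e^(−9λ), i.e. Gamma(shape=56, rate=9).
The mode of a Gamma(a, b) with a ≥ 1 (shape–rate) is (a−1)/b = 55/9 ≈ 6.11.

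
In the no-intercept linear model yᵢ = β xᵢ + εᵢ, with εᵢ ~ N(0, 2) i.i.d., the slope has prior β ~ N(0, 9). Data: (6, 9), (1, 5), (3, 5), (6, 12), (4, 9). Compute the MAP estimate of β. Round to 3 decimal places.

log p(β | y) = −Σ(yᵢ − βxᵢ)²/(2·2) − β²/(2·9) + const.
Setting the derivative to zero: Σxᵢ(yᵢ − βxᵢ)/2 − β/9 = 0, so β = Σxᵢyᵢ / (Σxᵢ² + σ²/τ²).
Σxᵢyᵢ = 6·9 + 1·5 + 3·5 + 6·12 + 4·9 = 182; Σxᵢ² = 98; σ²/τ² = 2/9.
β̂_MAP = 182 / (98 + 2/9) = 182/(884/9) = 63/34 ≈ 1.853.

β̂_MAP = 1.853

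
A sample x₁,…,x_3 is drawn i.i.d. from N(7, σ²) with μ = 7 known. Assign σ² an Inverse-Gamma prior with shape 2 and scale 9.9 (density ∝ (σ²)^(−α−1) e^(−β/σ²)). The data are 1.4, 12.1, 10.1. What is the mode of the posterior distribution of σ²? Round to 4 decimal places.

σ̂²_MAP = 9.6422

Sum of squared deviations about the known mean: SS = (1.4−7)² + (12.1−7)² + (10.1−7)² = 66.98.
The Normal likelihood contributes (σ²)^(−n/2) exp(−SS/(2σ²)), so the posterior is Inverse-Gamma(α + n/2, β + SS/2) = Inverse-Gamma(3.5, 43.39).
The mode of Inverse-Gamma(a, b) is b/(a+1) = 43.39/4.5 ≈ 9.6422.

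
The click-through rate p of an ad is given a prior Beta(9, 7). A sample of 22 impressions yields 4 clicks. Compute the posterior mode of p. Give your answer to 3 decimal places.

Prior: Beta(9, 7).
Data: 4 successes in 22 trials. The binomial likelihood contributes p^4(1−p)^18, so the posterior is Beta(9+4, 7+18) = Beta(13, 25).
For Beta(a, b) with a, b > 1 the mode is (a−1)/(a+b−2) = 12/36 ≈ 0.333.

p̂_MAP = 0.333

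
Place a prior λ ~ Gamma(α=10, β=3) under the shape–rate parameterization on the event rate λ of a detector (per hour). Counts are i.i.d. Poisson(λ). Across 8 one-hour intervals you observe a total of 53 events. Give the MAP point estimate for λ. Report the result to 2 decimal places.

λ̂_MAP = 5.64

Σxᵢ = 53, n = 8.
Posterior ∝ λ^9e^(−3λ) · λ^53e^(−8λ) = λ^62e^(−11λ), i.e. Gamma(shape=63, rate=11).
The mode of a Gamma(a, b) with a ≥ 1 (shape–rate) is (a−1)/b = 62/11 ≈ 5.64.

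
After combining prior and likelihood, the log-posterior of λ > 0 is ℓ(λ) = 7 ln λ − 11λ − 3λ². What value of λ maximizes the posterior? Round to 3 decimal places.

λ̂_MAP = 0.500

ℓ'(λ) = 7/λ − 11 − 6λ. Setting this to zero and multiplying by λ: 6λ² + 11λ − 7 = 0.
λ = (−11 + √(11² + 4·6·7)) / (2·6) = (−11 + √289) / 12 = (−11 + 17)/12 = 1/2.
ℓ''(λ) = −7/λ² − 6 < 0, confirming a maximum.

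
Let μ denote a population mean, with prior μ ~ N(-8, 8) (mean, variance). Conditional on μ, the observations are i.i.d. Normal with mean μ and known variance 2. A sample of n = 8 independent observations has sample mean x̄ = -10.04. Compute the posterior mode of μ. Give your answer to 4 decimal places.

n = 8, x̄ = -10.04.
For a Normal prior and Normal likelihood with known variance, the posterior is Normal; its mode equals its mean, the precision-weighted average.
Prior precision 1/σ₀² = 1/8 = 0.125; data precision n/σ² = 8/2 = 4.
μ̂ = (0.125·(-8) + 4·(-10.04)) / (0.125 + 4) = (-41.16)/4.125 = -2744/275 ≈ -9.9782.

μ̂_MAP = -9.9782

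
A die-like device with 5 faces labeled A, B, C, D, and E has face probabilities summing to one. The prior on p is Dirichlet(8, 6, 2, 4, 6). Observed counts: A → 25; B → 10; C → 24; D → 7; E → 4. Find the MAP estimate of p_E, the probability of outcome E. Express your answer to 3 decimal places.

The posterior is Dirichlet(αᵢ + nᵢ) = Dirichlet(33, 16, 26, 11, 10).
For a Dirichlet(a₁,…,a_K) with all aᵢ > 1, the mode has j-th component (aⱼ − 1)/(Σaᵢ − K).
Here Σaᵢ = 96 and K = 5, so p_E = (10 − 1)/(96 − 5) = 9/91 ≈ 0.099.

MAP estimate of p_E = 0.099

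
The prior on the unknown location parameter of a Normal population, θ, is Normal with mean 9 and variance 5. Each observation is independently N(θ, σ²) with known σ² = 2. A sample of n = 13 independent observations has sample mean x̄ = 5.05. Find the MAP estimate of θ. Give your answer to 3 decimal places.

θ̂_MAP = 5.168

n = 13, x̄ = 5.05.
For a Normal prior and Normal likelihood with known variance, the posterior is Normal; its mode equals its mean, the precision-weighted average.
Prior precision 1/σ₀² = 1/5 = 0.2; data precision n/σ² = 13/2 = 6.5.
θ̂ = (0.2·9 + 6.5·5.05) / (0.2 + 6.5) = 34.625/6.7 = 1385/268 ≈ 5.168.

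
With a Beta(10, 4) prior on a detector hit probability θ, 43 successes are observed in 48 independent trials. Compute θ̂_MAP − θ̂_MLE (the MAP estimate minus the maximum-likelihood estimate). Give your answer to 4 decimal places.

MAP − MLE = -0.0292

Posterior is Beta(53, 9); MAP = (53−1)/(62−2) = 52/60 ≈ 0.86667.
MLE ignores the prior: θ̂_MLE = k/n = 43/48 ≈ 0.89583.
Difference = 52/60 − 43/48 = -7/240 ≈ -0.0292.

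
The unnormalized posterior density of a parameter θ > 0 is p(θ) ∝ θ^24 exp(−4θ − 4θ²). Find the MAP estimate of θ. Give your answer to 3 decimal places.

ℓ'(θ) = 24/θ − 4 − 8θ. Setting this to zero and multiplying by θ: 8θ² + 4θ − 24 = 0.
θ = (−4 + √(4² + 4·8·24)) / (2·8) = (−4 + √784) / 16 = (−4 + 28)/16 = 3/2.
ℓ''(θ) = −24/θ² − 8 < 0, confirming a maximum.

θ̂_MAP = 1.500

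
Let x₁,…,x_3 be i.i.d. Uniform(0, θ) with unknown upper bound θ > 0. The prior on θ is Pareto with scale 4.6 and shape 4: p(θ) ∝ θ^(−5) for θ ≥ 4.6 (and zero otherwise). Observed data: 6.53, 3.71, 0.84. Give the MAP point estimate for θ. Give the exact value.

The Uniform(0, θ) likelihood is θ^(−n) for θ ≥ max(xᵢ), zero otherwise. Here max(xᵢ) = 6.53.
Posterior ∝ θ^(−5) · θ^(−3) = θ^(−8) on θ ≥ max(4.6, 6.53) = 6.53.
This density is strictly decreasing in θ, so the posterior mode lies at the lower boundary of the support.

θ̂_MAP = 6.53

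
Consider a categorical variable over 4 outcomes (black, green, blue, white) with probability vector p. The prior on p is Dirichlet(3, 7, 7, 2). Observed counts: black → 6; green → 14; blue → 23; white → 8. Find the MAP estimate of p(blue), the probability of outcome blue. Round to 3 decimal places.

The posterior is Dirichlet(αᵢ + nᵢ) = Dirichlet(9, 21, 30, 10).
For a Dirichlet(a₁,…,a_K) with all aᵢ > 1, the mode has j-th component (aⱼ − 1)/(Σaᵢ − K).
Here Σaᵢ = 70 and K = 4, so p(blue) = (30 − 1)/(70 − 4) = 29/66 ≈ 0.439.

MAP estimate of p(blue) = 0.439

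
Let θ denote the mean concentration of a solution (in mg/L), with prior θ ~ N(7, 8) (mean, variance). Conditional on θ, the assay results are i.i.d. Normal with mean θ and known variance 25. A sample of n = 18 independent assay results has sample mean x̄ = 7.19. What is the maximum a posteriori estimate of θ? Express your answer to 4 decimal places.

θ̂_MAP = 7.1619

n = 18, x̄ = 7.19.
For a Normal prior and Normal likelihood with known variance, the posterior is Normal; its mode equals its mean, the precision-weighted average.
Prior precision 1/σ₀² = 1/8 = 0.125; data precision n/σ² = 18/25 = 0.72.
θ̂ = (0.125·7 + 0.72·7.19) / (0.125 + 0.72) = 6.0518/0.845 = 30259/4225 ≈ 7.1619.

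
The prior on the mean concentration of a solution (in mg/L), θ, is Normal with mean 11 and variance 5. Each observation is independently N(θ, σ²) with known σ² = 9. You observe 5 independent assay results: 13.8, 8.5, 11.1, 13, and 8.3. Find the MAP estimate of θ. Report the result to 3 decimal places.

θ̂_MAP = 10.956

n = 5; x̄ = (13.8 + 8.5 + 11.1 + 13 + 8.3)/5 = 54.7/5 = 10.94.
For a Normal prior and Normal likelihood with known variance, the posterior is Normal; its mode equals its mean, the precision-weighted average.
Prior precision 1/σ₀² = 1/5 = 0.2; data precision n/σ² = 5/9.
θ̂ = (0.2·11 + (5/9)·10.94) / (0.2 + 5/9) = (149/18)/(34/45) = 745/68 ≈ 10.956.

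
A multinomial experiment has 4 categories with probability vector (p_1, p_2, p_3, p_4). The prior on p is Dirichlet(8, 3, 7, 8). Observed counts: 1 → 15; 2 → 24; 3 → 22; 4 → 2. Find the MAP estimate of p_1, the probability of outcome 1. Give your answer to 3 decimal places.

The posterior is Dirichlet(αᵢ + nᵢ) = Dirichlet(23, 27, 29, 10).
For a Dirichlet(a₁,…,a_K) with all aᵢ > 1, the mode has j-th component (aⱼ − 1)/(Σaᵢ − K).
Here Σaᵢ = 89 and K = 4, so p_1 = (23 − 1)/(89 − 4) = 22/85 ≈ 0.259.

MAP estimate: 0.259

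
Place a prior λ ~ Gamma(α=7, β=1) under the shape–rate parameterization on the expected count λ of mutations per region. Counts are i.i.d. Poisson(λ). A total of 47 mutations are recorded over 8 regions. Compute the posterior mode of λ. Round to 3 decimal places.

Σxᵢ = 47, n = 8.
Posterior ∝ λ^6e^(−1λ) · λ^47e^(−8λ) = λ^53e^(−9λ), i.e. Gamma(shape=54, rate=9).
The mode of a Gamma(a, b) with a ≥ 1 (shape–rate) is (a−1)/b = 53/9 ≈ 5.889.

λ̂_MAP = 5.889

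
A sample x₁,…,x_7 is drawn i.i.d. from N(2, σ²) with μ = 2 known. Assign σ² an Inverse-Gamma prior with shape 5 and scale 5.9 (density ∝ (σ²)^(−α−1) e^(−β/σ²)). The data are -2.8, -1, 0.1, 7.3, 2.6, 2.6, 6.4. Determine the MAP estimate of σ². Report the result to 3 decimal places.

Sum of squared deviations about the known mean: SS = (-2.8−2)² + (-1−2)² + (0.1−2)² + (7.3−2)² + (2.6−2)² + (2.6−2)² + (6.4−2)² = 83.82.
The Normal likelihood contributes (σ²)^(−n/2) exp(−SS/(2σ²)), so the posterior is Inverse-Gamma(α + n/2, β + SS/2) = Inverse-Gamma(8.5, 47.81).
The mode of Inverse-Gamma(a, b) is b/(a+1) = 47.81/9.5 ≈ 5.033.

σ̂²_MAP = 5.033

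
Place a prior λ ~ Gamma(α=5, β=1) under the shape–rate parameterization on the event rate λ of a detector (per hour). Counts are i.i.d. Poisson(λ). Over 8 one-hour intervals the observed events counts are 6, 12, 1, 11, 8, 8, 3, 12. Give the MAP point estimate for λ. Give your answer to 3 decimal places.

λ̂_MAP = 7.222

Σxᵢ = 6+12+1+11+8+8+3+12 = 61, with n = 8.
Posterior ∝ λ^4e^(−1λ) · λ^61e^(−8λ) = λ^65e^(−9λ), i.e. Gamma(shape=66, rate=9).
The mode of a Gamma(a, b) with a ≥ 1 (shape–rate) is (a−1)/b = 65/9 ≈ 7.222.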